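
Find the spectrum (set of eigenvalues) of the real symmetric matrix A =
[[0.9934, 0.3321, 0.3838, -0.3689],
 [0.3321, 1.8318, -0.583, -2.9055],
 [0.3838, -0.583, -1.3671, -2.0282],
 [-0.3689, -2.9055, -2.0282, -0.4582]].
sigma(A) ≈ {-4, 0, 1, 4}

A is real symmetric, so its spectrum consists of real eigenvalues. Expanding the characteristic polynomial of the displayed matrix gives
  det(λ I - A) = p(λ) = λ^4 + (-1)λ^3 + (-16)λ^2 + (15.9985)λ + (0).
Solving p(λ) = 0 yields eigenvalues ≈ -4, 0, 1, 4. (A is shown rounded to 4 decimals, so these recover the underlying integer eigenvalues to within that precision.)
Verification: the trace of A = 1 equals the sum of eigenvalues 1, and det(A) ≈ 0.0009 matches the eigenvalue product 0.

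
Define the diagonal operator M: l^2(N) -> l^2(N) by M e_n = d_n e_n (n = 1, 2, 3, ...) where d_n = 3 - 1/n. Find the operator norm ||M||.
||M|| = 3

For a diagonal operator on l^2 with entries d_n, ||M|| = sup_n |d_n|. Here d_1 = 2, d_2 = 5/2, ..., and d_n = 3 - 1/n increases monotonically toward 3. All terms lie in [2, 3), so |d_n| = d_n and the supremum is the limit 3, which is not attained by any individual d_n. Hence ||M|| = 3.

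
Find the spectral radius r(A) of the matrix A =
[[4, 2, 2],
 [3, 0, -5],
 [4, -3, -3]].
r(A) ≈ 6.958

The eigenvalues of A are the roots of its characteristic polynomial. With M = A (coefficients from the trace, the sum of principal 2x2 minors, and det A):
  p(λ) = det(λ I - M) = λ^3 - λ^2 - 41λ + 100.
No integer candidate from the rational root theorem (±divisors of 100) is a root, so the roots are irrational. The cubic discriminant is Δ = 81565 > 0, so there are three distinct real roots. p(-7) = -5 and p(-6) = 94 have opposite signs, so a root lies in (-7, -6); Newton's method refines it to λ ≈ -6.958. p(2) = 22 and p(3) = -5 have opposite signs, so a root lies in (2, 3); Newton's method refines it to λ ≈ 2.7705. p(5) = -5 and p(6) = 34 have opposite signs, so a root lies in (5, 6); Newton's method refines it to λ ≈ 5.1875. Check (Vieta): the three roots sum to 1, matching tr M = 1.
Thus the eigenvalues (to 4 decimals) are -6.958 (modulus 6.958); 2.7705 (modulus 2.7705); 5.1875 (modulus 5.1875). The spectral radius is the largest modulus: r(A) ≈ 6.958. (Cross-check: r(A) ≤ ||A||_2 ≈ 7.841; equality holds whenever A is normal, though it can also hold for some non-normal A.)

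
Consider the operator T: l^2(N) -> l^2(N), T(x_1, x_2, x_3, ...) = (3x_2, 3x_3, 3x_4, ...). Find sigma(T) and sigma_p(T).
sigma(T) = closed disk {z in C : |z| ≤ 3}; sigma_p(T) = open disk {z in C : |z| < 3}

Note T = 3·V where V is the unit left shift (V x)_k = x_{k+1}; so sigma(T) = 3·sigma(V) and ||T|| = 3||V||. ||T x||^2 = 9sum_{k≥2} |x_k|^2 ≤ 9||x||^2, with equality on {x : x_1 = 0}, so ||T|| = 3. For any lambda with |lambda| < 3, set r = lambda/3 (|r| < 1); the vector x = (1, r, r^2, ...) is in l^2 and satisfies T x = 3(r, r^2, ...) = lambda x, so lambda is an eigenvalue. On the boundary |lambda| = 3 the geometric series diverges, so no l^2 eigenvector exists, but these lambda lie in the approximate point spectrum. Hence sigma(T) is the closed disk of radius 3 and sigma_p(T) is the open disk.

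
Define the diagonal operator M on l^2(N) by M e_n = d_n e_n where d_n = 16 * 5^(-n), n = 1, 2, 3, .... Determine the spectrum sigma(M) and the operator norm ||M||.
sigma(M) = {16 * 5^(-n) : n ≥ 1} ∪ {0}; ||M|| = 16/5

A bounded diagonal operator on l^2 with diagonal entries d_n has spectrum equal to the closure of {d_n : n ≥ 1}: every d_n is an eigenvalue (with eigenvector e_n), so {d_n} ⊂ sigma(M); the spectrum is closed, so its closure is too; and for lambda not in the closure, (M - lambda I) has bounded inverse (the diagonal entries 1/(d_n - lambda) are bounded). For our sequence d_n = 16 * 5^(-n), n = 1, 2, 3, ...:
  - {d_n} = {16 * 5^(-n) : n ≥ 1}; the only limit point is 0
  - closure = {16 * 5^(-n) : n ≥ 1} ∪ {0}
For the norm: a diagonal operator has ||M|| = sup_n |d_n|. Here d_n = 16 * 5^(-n) is positive and decreasing, so sup_n |d_n| = d_1 = 16/5. So ||M|| = 16/5.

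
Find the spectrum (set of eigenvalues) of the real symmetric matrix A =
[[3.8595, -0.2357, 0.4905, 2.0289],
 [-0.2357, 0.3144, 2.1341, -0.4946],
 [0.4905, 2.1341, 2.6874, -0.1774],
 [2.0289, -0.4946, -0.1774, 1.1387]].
sigma(A) ≈ {-1, 0, 4, 5}

A is real symmetric, so its spectrum consists of real eigenvalues. Expanding the characteristic polynomial of the displayed matrix gives
  det(λ I - A) = p(λ) = λ^4 + (-8)λ^3 + (11)λ^2 + (20)λ + (0).
Solving p(λ) = 0 yields eigenvalues ≈ -1, 0, 4, 5. (A is shown rounded to 4 decimals, so these recover the underlying integer eigenvalues to within that precision.)
Verification: the trace of A = 8 equals the sum of eigenvalues 8, and det(A) ≈ -0.0008 matches the eigenvalue product 0.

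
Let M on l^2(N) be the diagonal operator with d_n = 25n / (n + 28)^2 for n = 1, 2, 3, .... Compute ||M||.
||M|| = 25/112 (attained at n = 28)

For M diagonal, ||M|| = sup_n |d_n|. Treat f(x) = 25x / (x + 28)^2 for real x > 0. By the quotient rule, f'(x) = 25(28 - x)/(x + 28)^3, which is positive for x < 28 and negative for x > 28. So f has a unique maximum at x = 28, and since 28 is a positive integer, the supremum over n ≥ 1 is attained at n = 28: d_28 = 25·28/(28 + 28)^2 = 25·28/3136 = 25/112. Hence ||M|| = 25/112.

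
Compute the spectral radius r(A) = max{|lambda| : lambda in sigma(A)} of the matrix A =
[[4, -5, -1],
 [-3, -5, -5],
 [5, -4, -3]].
r(A) ≈ 8.0846

The eigenvalues of A are the roots of its characteristic polynomial. With M = A (coefficients from the trace, the sum of principal 2x2 minors, and det A):
  p(λ) = det(λ I - M) = λ^3 + 4λ^2 - 47λ - 113.
No integer candidate from the rational root theorem (±divisors of 113) is a root, so the roots are irrational. The cubic discriminant is Δ = 517193 > 0, so there are three distinct real roots. p(-9) = -95 and p(-8) = 7 have opposite signs, so a root lies in (-9, -8); Newton's method refines it to λ ≈ -8.0846. p(-3) = 37 and p(-2) = -11 have opposite signs, so a root lies in (-3, -2); Newton's method refines it to λ ≈ -2.2177. p(6) = -35 and p(7) = 97 have opposite signs, so a root lies in (6, 7); Newton's method refines it to λ ≈ 6.3024. Check (Vieta): the three roots sum to -4, matching tr M = -4.
Thus the eigenvalues (to 4 decimals) are -8.0846 (modulus 8.0846); -2.2177 (modulus 2.2177); 6.3024 (modulus 6.3024). The spectral radius is the largest modulus: r(A) ≈ 8.0846. (Cross-check: r(A) ≤ ||A||_2 ≈ 10.2442; equality holds whenever A is normal, though it can also hold for some non-normal A.)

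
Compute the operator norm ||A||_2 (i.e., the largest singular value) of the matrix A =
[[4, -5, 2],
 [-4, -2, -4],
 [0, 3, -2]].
||A||_2 ≈ 7.8229 (= sqrt(largest eigenvalue of A^T A))

||A||_2 = sigma_max(A) = sqrt(lambda_max(A^T A)). Form the symmetric matrix M = A^T A =
[[32, -12, 24],
 [-12, 38, -8],
 [24, -8, 24]].
Its characteristic polynomial (trace, sum of principal 2x2 minors, determinant of M give the coefficients) is
  p(λ) = det(λ I - M) = λ^3 - 94λ^2 + 2112λ - 6400.
No integer candidate from the rational root theorem (±divisors of 6400) is a root, so the roots are irrational. The cubic discriminant is Δ = 2232246272 > 0, so there are three distinct real roots. p(3) = -883 and p(4) = 608 have opposite signs, so a root lies in (3, 4); Newton's method refines it to λ ≈ 3.5786. p(29) = 183 and p(30) = -640 have opposite signs, so a root lies in (29, 30); Newton's method refines it to λ ≈ 29.2236. p(61) = -361 and p(62) = 1536 have opposite signs, so a root lies in (61, 62); Newton's method refines it to λ ≈ 61.1978. Check (Vieta): the three roots sum to 94, matching tr M = 94.
So the eigenvalues of A^T A are ≈ 3.5786, 29.2236, 61.1978 (all ≥ 0, as they must be for A^T A). The largest is λ_max ≈ 61.1978, hence ||A||_2 = sqrt(λ_max) ≈ 7.8229.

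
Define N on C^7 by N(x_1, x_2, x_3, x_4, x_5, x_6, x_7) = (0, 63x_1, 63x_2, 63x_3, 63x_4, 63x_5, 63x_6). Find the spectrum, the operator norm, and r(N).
sigma(N) = {0}; ||N|| = 63; r(N) = 0. (N is nilpotent with N^7 = 0.)

On C^7, N is a strictly lower-triangular matrix with 63 on the subdiagonal and zeros elsewhere, so its characteristic polynomial is lambda^7 and every eigenvalue is 0: sigma(N) = {0}. For the operator norm, N e_i = 63e_{i+1} for i = 1, ..., 6 and N e_7 = 0, so the singular values of N are 63 (with multiplicity 6) and 0; hence ||N|| = 63. The spectral radius r(N) = max|lambda| = 0. Note ||N|| > r(N) — characteristic of non-normal nilpotent operators. Indeed N^7 = 0.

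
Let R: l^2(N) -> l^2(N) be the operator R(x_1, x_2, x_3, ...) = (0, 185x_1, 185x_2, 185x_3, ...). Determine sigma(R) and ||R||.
sigma(R) = closed disk {z in C : |z| ≤ 185}; ||R|| = 185

Note R = 185·U where U is the unit right shift (U x)_k = x_{k-1} (with x_0 := 0); so ||R|| = 185||U|| and sigma(R) = 185·sigma(U). ||R x||^2 = sum_{k≥1} |185x_k|^2 = 34225||x||^2, so ||R|| = 185 and sigma(R) ⊂ {|z| ≤ 185}. For any |lambda| < 185, the equation (R - lambda I) x = 0 forces x_1 = 0, then 185x_k = lambda x_{k+1} ⇒ x = 0, so R has no eigenvalues. But (R - lambda I) is not surjective for |lambda| < 185: solving (R - lambda I) x = e_1 would require x_n proportional to (lambda/185)^(-n), which is not in l^2. So every |lambda| < 185 lies in the residual spectrum. The boundary |lambda| = 185 is in the approximate point spectrum (the spectrum is closed). Hence sigma(R) is the closed disk of radius 185.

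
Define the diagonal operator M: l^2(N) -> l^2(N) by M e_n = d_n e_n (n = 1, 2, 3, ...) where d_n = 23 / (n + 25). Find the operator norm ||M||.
||M|| = 23/26 (attained at n = 1)

For M diagonal, ||M|| = sup_n |d_n| = sup_n 23/(n + 25). This is positive and strictly decreasing in n, so the supremum is attained at n = 1: d_1 = 23/(1 + 25) = 23/26. Hence ||M|| = 23/26.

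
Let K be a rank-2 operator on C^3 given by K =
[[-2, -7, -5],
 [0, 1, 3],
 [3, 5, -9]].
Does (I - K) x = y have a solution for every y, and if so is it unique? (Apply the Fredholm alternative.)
(I - K) is invertible (det(I - K) = 18 ≠ 0), so for every y in C^3 the equation (I - K) x = y has a unique solution.

K has rank 2 and factors as K = U V^T = u1 v1^T + u2 v2^T with u1 = (2, 0, -3), v1 = (-1, -2, 2), u2 = (-3, 1, -1), v2 = (0, 1, 3) (multiplying out reproduces the displayed K). The nonzero eigenvalues of U V^T coincide with those of the 2 x 2 matrix G = V^T U = [[v1·u1, v1·u2], [v2·u1, v2·u2]] = [[-8, -1], [-9, -2]], and by the Sylvester determinant identity det(I_3 - U V^T) = det(I_2 - V^T U) = det([[9, 1], [9, 3]]) = (9)(3) - (1)(9) = 18. (Direct check: I - K =
[[3, 7, 5],
 [0, 0, -3],
 [-3, -5, 10]]
has determinant 18.) The finite-dimensional Fredholm alternative says: either (I - K) is invertible, or ker(I - K) ≠ {0} and then range(I - K) = ker((I - K)^*)^⊥, with dim ker(I - K) = dim ker((I - K)^*). Since det(I - K) ≠ 0, 1 is not an eigenvalue of K and ker(I - K) = {0}, so we are in the first case: for every y there is a unique x = (I - K)^(-1) y. (Explicitly, by the Woodbury identity, (I - U V^T)^(-1) = I + U (I_2 - G)^(-1) V^T.)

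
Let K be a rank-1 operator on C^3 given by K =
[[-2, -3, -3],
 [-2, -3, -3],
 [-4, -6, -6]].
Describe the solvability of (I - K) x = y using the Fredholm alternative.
(I - K) is invertible (det(I - K) = 12 ≠ 0), so for every y in C^3 the equation (I - K) x = y has a unique solution.

K has rank 1, so it is an outer product K = u v^T: every row of K is a multiple of one row vector. Reading off the entries, u = (-1, -1, -2) and v = (2, 3, 3) (row i of K equals u_i·v^T). A rank-one matrix u v^T satisfies K u = u (v·u) and kills the (2)-dimensional subspace v^⊥, so its characteristic polynomial is lambda^2 (lambda - v·u) with v·u = tr K = -11. Hence the eigenvalues of I - K are 1 (multiplicity 2) and 1 - (-11) = 12, so det(I - K) = 12. (Direct check: I - K =
[[3, 3, 3],
 [2, 4, 3],
 [4, 6, 7]]
has determinant 12.) The finite-dimensional Fredholm alternative says: either (I - K) is invertible, or ker(I - K) ≠ {0} and then range(I - K) = ker((I - K)^*)^⊥, with dim ker(I - K) = dim ker((I - K)^*). Since det(I - K) ≠ 0, 1 is not an eigenvalue of K and ker(I - K) = {0}, so we are in the first case: for every y there is a unique x = (I - K)^(-1) y. Explicitly, by the Sherman–Morrison formula, (I - u v^T)^(-1) = I + u v^T/(1 - v·u), i.e. (I - K)^(-1) = I + K/(12).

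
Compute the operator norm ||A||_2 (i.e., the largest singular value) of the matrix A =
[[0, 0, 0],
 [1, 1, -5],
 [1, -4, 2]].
||A||_2 = sqrt((48 + sqrt(712))/2) ≈ 6.1108 (= sqrt(largest eigenvalue of A^T A))

||A||_2 = sigma_max(A) = sqrt(lambda_max(A^T A)). Form the symmetric matrix M = A^T A =
[[2, -3, -3],
 [-3, 17, -13],
 [-3, -13, 29]].
Its characteristic polynomial (trace, sum of principal 2x2 minors, determinant of M give the coefficients) is
  p(λ) = det(λ I - M) = λ^3 - 48λ^2 + 398λ.
The constant term is 0, so λ = 0 is a root. Dividing out λ leaves p(λ) = λ(λ^2 - 48λ + 398). For λ^2 - 48λ + 398 the discriminant is 712. It is nonnegative but not a perfect square, so the roots are real and irrational: λ = (48 ± sqrt(712))/2 ≈ 37.3417, 10.6583.
So the eigenvalues of A^T A are ≈ 0, 10.6583, 37.3417 (all ≥ 0, as they must be for A^T A). The largest is λ_max = (48 + sqrt(712))/2 ≈ 37.3417, hence ||A||_2 = sqrt(λ_max) = sqrt((48 + sqrt(712))/2) ≈ 6.1108.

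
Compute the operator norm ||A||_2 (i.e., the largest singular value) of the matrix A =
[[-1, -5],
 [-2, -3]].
||A||_2 = sqrt((39 + sqrt(1325))/2) ≈ 6.1401 (= sqrt(largest eigenvalue of A^T A))

||A||_2 = sigma_max(A) = sqrt(lambda_max(A^T A)). Form the symmetric matrix M = A^T A =
[[5, 11],
 [11, 34]].
Its characteristic polynomial (trace, determinant of M give the coefficients) is
  p(λ) = det(λ I - M) = λ^2 - 39λ + 49.
For λ^2 - 39λ + 49 the discriminant is 1325. It is nonnegative but not a perfect square, so the roots are real and irrational: λ = (39 ± sqrt(1325))/2 ≈ 37.7003, 1.2997.
So the eigenvalues of A^T A are ≈ 1.2997, 37.7003 (all ≥ 0, as they must be for A^T A). The largest is λ_max = (39 + sqrt(1325))/2 ≈ 37.7003, hence ||A||_2 = sqrt(λ_max) = sqrt((39 + sqrt(1325))/2) ≈ 6.1401.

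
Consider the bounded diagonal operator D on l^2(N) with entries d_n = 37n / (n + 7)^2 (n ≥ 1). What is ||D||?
||D|| = 37/28 (attained at n = 7)

For D diagonal, ||D|| = sup_n |d_n|. Treat f(x) = 37x / (x + 7)^2 for real x > 0. By the quotient rule, f'(x) = 37(7 - x)/(x + 7)^3, which is positive for x < 7 and negative for x > 7. So f has a unique maximum at x = 7, and since 7 is a positive integer, the supremum over n ≥ 1 is attained at n = 7: d_7 = 37·7/(7 + 7)^2 = 37·7/196 = 37/28. Hence ||D|| = 37/28.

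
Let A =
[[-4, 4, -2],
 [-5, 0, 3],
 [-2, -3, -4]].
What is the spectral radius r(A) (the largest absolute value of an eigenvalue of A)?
r(A) ≈ 5.9234

The eigenvalues of A are the roots of its characteristic polynomial. With M = A (coefficients from the trace, the sum of principal 2x2 minors, and det A):
  p(λ) = det(λ I - M) = λ^3 + 8λ^2 + 41λ + 170.
No integer candidate from the rational root theorem (±divisors of 170) is a root, so the roots are irrational. The cubic discriminant is Δ = -292880 < 0, so there is one real root and a complex-conjugate pair. p(-6) = -4 and p(-5) = 40 have opposite signs, so a root lies in (-6, -5); Newton's method refines it to λ ≈ -5.9234. Dividing out (λ - (-5.9234)) leaves approximately λ^2 + 2.0766λ + 28.6996. For λ^2 + 2.0766λ + 28.6996 the discriminant is -110.4862. It is negative, so the remaining roots are the complex-conjugate pair λ ≈ -1.0383 ± 5.2556i. Their product equals the constant term, so |λ|^2 ≈ 28.6996 and |λ| ≈ 5.3572.
Thus the eigenvalues (to 4 decimals) are -5.9234 (modulus 5.9234); -1.0383 ± 5.2556i (modulus 5.3572). The spectral radius is the largest modulus: r(A) ≈ 5.9234. (Cross-check: r(A) ≤ ||A||_2 ≈ 7.0115; equality holds whenever A is normal, though it can also hold for some non-normal A.)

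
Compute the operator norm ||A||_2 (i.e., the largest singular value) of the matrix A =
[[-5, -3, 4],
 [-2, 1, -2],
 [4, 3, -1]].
||A||_2 ≈ 8.5514 (= sqrt(largest eigenvalue of A^T A))

||A||_2 = sigma_max(A) = sqrt(lambda_max(A^T A)). Form the symmetric matrix M = A^T A =
[[45, 25, -20],
 [25, 19, -17],
 [-20, -17, 21]].
Its characteristic polynomial (trace, sum of principal 2x2 minors, determinant of M give the coefficients) is
  p(λ) = det(λ I - M) = λ^3 - 85λ^2 + 885λ - 1225.
No integer candidate from the rational root theorem (±divisors of 1225) is a root, so the roots are irrational. The cubic discriminant is Δ = 1495166000 > 0, so there are three distinct real roots. p(1) = -424 and p(2) = 213 have opposite signs, so a root lies in (1, 2); Newton's method refines it to λ ≈ 1.6364. p(10) = 125 and p(11) = -444 have opposite signs, so a root lies in (10, 11); Newton's method refines it to λ ≈ 10.2368. p(73) = -568 and p(74) = 4029 have opposite signs, so a root lies in (73, 74); Newton's method refines it to λ ≈ 73.1268. Check (Vieta): the three roots sum to 85, matching tr M = 85.
So the eigenvalues of A^T A are ≈ 1.6364, 10.2368, 73.1268 (all ≥ 0, as they must be for A^T A). The largest is λ_max ≈ 73.1268, hence ||A||_2 = sqrt(λ_max) ≈ 8.5514.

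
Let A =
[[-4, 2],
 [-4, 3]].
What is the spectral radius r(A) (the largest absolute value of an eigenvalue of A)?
r(A) = (1 + sqrt(17))/2 ≈ 2.5616

The eigenvalues of A are the roots of its characteristic polynomial. With M = A (coefficients from the trace and determinant):
  p(λ) = det(λ I - M) = λ^2 + λ - 4.
For λ^2 + λ - 4 the discriminant is 17. It is nonnegative but not a perfect square, so the roots are real and irrational: λ = (-1 ± sqrt(17))/2 ≈ 1.5616, -2.5616.
Thus the eigenvalues (to 4 decimals) are 1.5616 (modulus 1.5616); -2.5616 (modulus 2.5616). The spectral radius is the largest modulus: r(A) = (1 + sqrt(17))/2 ≈ 2.5616. (Cross-check: r(A) ≤ ||A||_2 ≈ 6.6814; equality holds whenever A is normal, though it can also hold for some non-normal A.)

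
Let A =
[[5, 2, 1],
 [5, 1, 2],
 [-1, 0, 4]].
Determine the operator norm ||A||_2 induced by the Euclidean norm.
||A||_2 ≈ 7.6843 (= sqrt(largest eigenvalue of A^T A))

||A||_2 = sigma_max(A) = sqrt(lambda_max(A^T A)). Form the symmetric matrix M = A^T A =
[[51, 15, 11],
 [15, 5, 4],
 [11, 4, 21]].
Its characteristic polynomial (trace, sum of principal 2x2 minors, determinant of M give the coefficients) is
  p(λ) = det(λ I - M) = λ^3 - 77λ^2 + 1069λ - 529.
No integer candidate from the rational root theorem (±divisors of 529) is a root, so the roots are irrational. The cubic discriminant is Δ = 1699188784 > 0, so there are three distinct real roots. p(0) = -529 and p(1) = 464 have opposite signs, so a root lies in (0, 1); Newton's method refines it to λ ≈ 0.5137. p(17) = 304 and p(18) = -403 have opposite signs, so a root lies in (17, 18); Newton's method refines it to λ ≈ 17.4385. p(59) = -116 and p(60) = 2411 have opposite signs, so a root lies in (59, 60); Newton's method refines it to λ ≈ 59.0477. Check (Vieta): the three roots sum to 77, matching tr M = 77.
So the eigenvalues of A^T A are ≈ 0.5137, 17.4385, 59.0477 (all ≥ 0, as they must be for A^T A). The largest is λ_max ≈ 59.0477, hence ||A||_2 = sqrt(λ_max) ≈ 7.6843.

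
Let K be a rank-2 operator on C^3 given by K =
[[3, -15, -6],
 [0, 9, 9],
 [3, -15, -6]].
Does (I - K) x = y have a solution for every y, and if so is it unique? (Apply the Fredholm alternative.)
(I - K) is invertible (det(I - K) = 103 ≠ 0), so for every y in C^3 the equation (I - K) x = y has a unique solution.

K has rank 2 and factors as K = U V^T = u1 v1^T + u2 v2^T with u1 = (3, 0, 3), v1 = (1, -2, 1), u2 = (3, -3, 3), v2 = (0, -3, -3) (multiplying out reproduces the displayed K). The nonzero eigenvalues of U V^T coincide with those of the 2 x 2 matrix G = V^T U = [[v1·u1, v1·u2], [v2·u1, v2·u2]] = [[6, 12], [-9, 0]], and by the Sylvester determinant identity det(I_3 - U V^T) = det(I_2 - V^T U) = det([[-5, -12], [9, 1]]) = (-5)(1) - (-12)(9) = 103. (Direct check: I - K =
[[-2, 15, 6],
 [0, -8, -9],
 [-3, 15, 7]]
has determinant 103.) The finite-dimensional Fredholm alternative says: either (I - K) is invertible, or ker(I - K) ≠ {0} and then range(I - K) = ker((I - K)^*)^⊥, with dim ker(I - K) = dim ker((I - K)^*). Since det(I - K) ≠ 0, 1 is not an eigenvalue of K and ker(I - K) = {0}, so we are in the first case: for every y there is a unique x = (I - K)^(-1) y. (Explicitly, by the Woodbury identity, (I - U V^T)^(-1) = I + U (I_2 - G)^(-1) V^T.)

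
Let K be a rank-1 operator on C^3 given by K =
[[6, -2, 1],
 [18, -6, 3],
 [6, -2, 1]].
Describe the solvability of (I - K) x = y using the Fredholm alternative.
(I - K) is singular (det(I - K) = 0, i.e. 1 ∈ sigma(K)). (I - K) x = y is solvable iff y ⊥ ker((I - K)^*) = span{(6, -2, 1)}, i.e. iff 6y_1 - 2y_2 + y_3 = 0. When solvable, the solutions are x = y + c·(1, 3, 1), c arbitrary (ker(I - K) = span{(1, 3, 1)}, dimension 1).

K has rank 1, so it is an outer product K = u v^T: every row of K is a multiple of one row vector. Reading off the entries, u = (1, 3, 1) and v = (6, -2, 1) (row i of K equals u_i·v^T). A rank-one matrix u v^T satisfies K u = u (v·u) and kills the (2)-dimensional subspace v^⊥, so its characteristic polynomial is lambda^2 (lambda - v·u) with v·u = tr K = 1. Hence the eigenvalues of I - K are 1 (multiplicity 2) and 1 - (1) = 0, so det(I - K) = 0. (Direct check: I - K =
[[-5, 2, -1],
 [-18, 7, -3],
 [-6, 2, 0]]
has determinant 0.) So 1 is an eigenvalue of K and (I - K) is not invertible. The finite-dimensional Fredholm alternative says: either (I - K) is invertible, or ker(I - K) ≠ {0} and then range(I - K) = ker((I - K)^*)^⊥, with dim ker(I - K) = dim ker((I - K)^*). We are in the second case, so we need both kernels. Kernel of I - K: (I - K) u = u - u (v·u) = u - u = 0, so ker(I - K) = span{u} = span{(1, 3, 1)} (it is exactly 1-dimensional because rank(I - K) = 2). Kernel of the adjoint: K is real, so (I - K)^* = I - K^T = I - v u^T, and (I - v u^T) v = v - v (u·v) = 0; hence ker((I - K)^*) = span{v} = span{(6, -2, 1)}. Therefore (I - K) x = y is solvable iff <y, v> = 0, i.e. iff 6y_1 - 2y_2 + y_3 = 0. When this holds, K y = u (v·y) = 0, so (I - K) y = y and x = y is a particular solution; the full solution set is the line x = y + c·u = y + c·(1, 3, 1), c ∈ C.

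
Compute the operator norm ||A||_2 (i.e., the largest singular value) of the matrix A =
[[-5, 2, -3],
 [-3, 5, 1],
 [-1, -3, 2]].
||A||_2 ≈ 7.8459 (= sqrt(largest eigenvalue of A^T A))

||A||_2 = sigma_max(A) = sqrt(lambda_max(A^T A)). Form the symmetric matrix M = A^T A =
[[35, -22, 10],
 [-22, 38, -7],
 [10, -7, 14]].
Its characteristic polynomial (trace, sum of principal 2x2 minors, determinant of M give the coefficients) is
  p(λ) = det(λ I - M) = λ^3 - 87λ^2 + 1719λ - 9409.
No integer candidate from the rational root theorem (±divisors of 9409) is a root, so the roots are irrational. The cubic discriminant is Δ = 202673664 > 0, so there are three distinct real roots. p(9) = -256 and p(10) = 81 have opposite signs, so a root lies in (9, 10); Newton's method refines it to λ ≈ 9.7252. p(15) = 176 and p(16) = -81 have opposite signs, so a root lies in (15, 16); Newton's method refines it to λ ≈ 15.7167. p(61) = -1296 and p(62) = 1069 have opposite signs, so a root lies in (61, 62); Newton's method refines it to λ ≈ 61.5582. Check (Vieta): the three roots sum to 87, matching tr M = 87.
So the eigenvalues of A^T A are ≈ 9.7252, 15.7167, 61.5582 (all ≥ 0, as they must be for A^T A). The largest is λ_max ≈ 61.5582, hence ||A||_2 = sqrt(λ_max) ≈ 7.8459.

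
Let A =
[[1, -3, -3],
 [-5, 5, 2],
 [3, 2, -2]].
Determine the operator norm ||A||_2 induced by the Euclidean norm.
||A||_2 ≈ 8.3372 (= sqrt(largest eigenvalue of A^T A))

||A||_2 = sigma_max(A) = sqrt(lambda_max(A^T A)). Form the symmetric matrix M = A^T A =
[[35, -22, -19],
 [-22, 38, 15],
 [-19, 15, 17]].
Its characteristic polynomial (trace, sum of principal 2x2 minors, determinant of M give the coefficients) is
  p(λ) = det(λ I - M) = λ^3 - 90λ^2 + 1501λ - 5329.
No integer candidate from the rational root theorem (±divisors of 5329) is a root, so the roots are irrational. The cubic discriminant is Δ = 1374276569 > 0, so there are three distinct real roots. p(4) = -701 and p(5) = 51 have opposite signs, so a root lies in (4, 5); Newton's method refines it to λ ≈ 4.9252. p(15) = 311 and p(16) = -257 have opposite signs, so a root lies in (15, 16); Newton's method refines it to λ ≈ 15.5663. p(69) = -1741 and p(70) = 1741 have opposite signs, so a root lies in (69, 70); Newton's method refines it to λ ≈ 69.5085. Check (Vieta): the three roots sum to 90, matching tr M = 90.
So the eigenvalues of A^T A are ≈ 4.9252, 15.5663, 69.5085 (all ≥ 0, as they must be for A^T A). The largest is λ_max ≈ 69.5085, hence ||A||_2 = sqrt(λ_max) ≈ 8.3372.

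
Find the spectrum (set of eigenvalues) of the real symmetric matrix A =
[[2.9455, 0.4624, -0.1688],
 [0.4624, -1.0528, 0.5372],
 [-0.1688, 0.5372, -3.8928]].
sigma(A) ≈ {-4, -1, 3}

A is real symmetric, so its spectrum consists of real eigenvalues. Expanding the characteristic polynomial of the displayed matrix gives
  det(λ I - A) = p(λ) = λ^3 + (2)λ^2 + (-11)λ + (-12).
Solving p(λ) = 0 yields eigenvalues ≈ -4, -1, 3. (A is shown rounded to 4 decimals, so these recover the underlying integer eigenvalues to within that precision.)
Verification: the trace of A = -2 equals the sum of eigenvalues -2, and det(A) ≈ 12.0001 matches the eigenvalue product 12.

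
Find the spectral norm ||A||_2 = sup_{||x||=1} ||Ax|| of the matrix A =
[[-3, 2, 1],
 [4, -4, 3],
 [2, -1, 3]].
||A||_2 ≈ 7.6905 (= sqrt(largest eigenvalue of A^T A))

||A||_2 = sigma_max(A) = sqrt(lambda_max(A^T A)). Form the symmetric matrix M = A^T A =
[[29, -24, 15],
 [-24, 21, -13],
 [15, -13, 19]].
Its characteristic polynomial (trace, sum of principal 2x2 minors, determinant of M give the coefficients) is
  p(λ) = det(λ I - M) = λ^3 - 69λ^2 + 589λ - 361.
No integer candidate from the rational root theorem (±divisors of 361) is a root, so the roots are irrational. The cubic discriminant is Δ = 620544560 > 0, so there are three distinct real roots. p(0) = -361 and p(1) = 160 have opposite signs, so a root lies in (0, 1); Newton's method refines it to λ ≈ 0.6641. p(9) = 80 and p(10) = -371 have opposite signs, so a root lies in (9, 10); Newton's method refines it to λ ≈ 9.1914. p(59) = -420 and p(60) = 2579 have opposite signs, so a root lies in (59, 60); Newton's method refines it to λ ≈ 59.1445. Check (Vieta): the three roots sum to 69, matching tr M = 69.
So the eigenvalues of A^T A are ≈ 0.6641, 9.1914, 59.1445 (all ≥ 0, as they must be for A^T A). The largest is λ_max ≈ 59.1445, hence ||A||_2 = sqrt(λ_max) ≈ 7.6905.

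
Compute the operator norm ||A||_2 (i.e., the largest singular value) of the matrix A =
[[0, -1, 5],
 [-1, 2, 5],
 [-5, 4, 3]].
||A||_2 ≈ 8.9108 (= sqrt(largest eigenvalue of A^T A))

||A||_2 = sigma_max(A) = sqrt(lambda_max(A^T A)). Form the symmetric matrix M = A^T A =
[[26, -22, -20],
 [-22, 21, 17],
 [-20, 17, 59]].
Its characteristic polynomial (trace, sum of principal 2x2 minors, determinant of M give the coefficients) is
  p(λ) = det(λ I - M) = λ^3 - 106λ^2 + 2146λ - 2704.
No integer candidate from the rational root theorem (±divisors of 2704) is a root, so the roots are irrational. The cubic discriminant is Δ = 10205567216 > 0, so there are three distinct real roots. p(1) = -663 and p(2) = 1172 have opposite signs, so a root lies in (1, 2); Newton's method refines it to λ ≈ 1.3487. p(25) = 321 and p(26) = -988 have opposite signs, so a root lies in (25, 26); Newton's method refines it to λ ≈ 25.2495. p(79) = -1677 and p(80) = 2576 have opposite signs, so a root lies in (79, 80); Newton's method refines it to λ ≈ 79.4018. Check (Vieta): the three roots sum to 106, matching tr M = 106.
So the eigenvalues of A^T A are ≈ 1.3487, 25.2495, 79.4018 (all ≥ 0, as they must be for A^T A). The largest is λ_max ≈ 79.4018, hence ||A||_2 = sqrt(λ_max) ≈ 8.9108.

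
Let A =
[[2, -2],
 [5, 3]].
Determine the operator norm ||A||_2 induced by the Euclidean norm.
||A||_2 = sqrt((42 + sqrt(740))/2) ≈ 5.8823 (= sqrt(largest eigenvalue of A^T A))

||A||_2 = sigma_max(A) = sqrt(lambda_max(A^T A)). Form the symmetric matrix M = A^T A =
[[29, 11],
 [11, 13]].
Its characteristic polynomial (trace, determinant of M give the coefficients) is
  p(λ) = det(λ I - M) = λ^2 - 42λ + 256.
For λ^2 - 42λ + 256 the discriminant is 740. It is nonnegative but not a perfect square, so the roots are real and irrational: λ = (42 ± sqrt(740))/2 ≈ 34.6015, 7.3985.
So the eigenvalues of A^T A are ≈ 7.3985, 34.6015 (all ≥ 0, as they must be for A^T A). The largest is λ_max = (42 + sqrt(740))/2 ≈ 34.6015, hence ||A||_2 = sqrt(λ_max) = sqrt((42 + sqrt(740))/2) ≈ 5.8823.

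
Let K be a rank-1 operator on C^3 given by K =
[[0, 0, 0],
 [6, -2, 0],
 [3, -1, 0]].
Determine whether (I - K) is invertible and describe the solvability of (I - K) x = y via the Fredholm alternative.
(I - K) is invertible (det(I - K) = 3 ≠ 0), so for every y in C^3 the equation (I - K) x = y has a unique solution.

K has rank 1, so it is an outer product K = u v^T: every row of K is a multiple of one row vector. Reading off the entries, u = (0, 2, 1) and v = (3, -1, 0) (row i of K equals u_i·v^T). A rank-one matrix u v^T satisfies K u = u (v·u) and kills the (2)-dimensional subspace v^⊥, so its characteristic polynomial is lambda^2 (lambda - v·u) with v·u = tr K = -2. Hence the eigenvalues of I - K are 1 (multiplicity 2) and 1 - (-2) = 3, so det(I - K) = 3. (Direct check: I - K =
[[1, 0, 0],
 [-6, 3, 0],
 [-3, 1, 1]]
has determinant 3.) The finite-dimensional Fredholm alternative says: either (I - K) is invertible, or ker(I - K) ≠ {0} and then range(I - K) = ker((I - K)^*)^⊥, with dim ker(I - K) = dim ker((I - K)^*). Since det(I - K) ≠ 0, 1 is not an eigenvalue of K and ker(I - K) = {0}, so we are in the first case: for every y there is a unique x = (I - K)^(-1) y. Explicitly, by the Sherman–Morrison formula, (I - u v^T)^(-1) = I + u v^T/(1 - v·u), i.e. (I - K)^(-1) = I + K/(3).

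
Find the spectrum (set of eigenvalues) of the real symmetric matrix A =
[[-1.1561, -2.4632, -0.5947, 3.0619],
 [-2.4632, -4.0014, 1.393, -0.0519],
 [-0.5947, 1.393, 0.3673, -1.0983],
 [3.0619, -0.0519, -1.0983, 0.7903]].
sigma(A) ≈ {-6, -2, 0, 4}

A is real symmetric, so its spectrum consists of real eigenvalues. Expanding the characteristic polynomial of the displayed matrix gives
  det(λ I - A) = p(λ) = λ^4 + (4)λ^3 + (-20)λ^2 + (-47.9964)λ + (0.0011).
Solving p(λ) = 0 yields eigenvalues ≈ -6, -2, 0, 4. (A is shown rounded to 4 decimals, so these recover the underlying integer eigenvalues to within that precision.)
Verification: the trace of A = -4 equals the sum of eigenvalues -4, and det(A) ≈ 0.0011 matches the eigenvalue product 0.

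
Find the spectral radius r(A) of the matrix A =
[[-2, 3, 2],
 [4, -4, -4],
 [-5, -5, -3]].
r(A) = 8

The eigenvalues of A are the roots of its characteristic polynomial. With M = A (coefficients from the trace, the sum of principal 2x2 minors, and det A):
  p(λ) = det(λ I - M) = λ^3 + 9λ^2 + 4λ - 32.
By the rational root theorem any rational root is an integer divisor of 32. Testing λ = -8: p(-8) = -512 + 576 - 32 - 32 = 0, so λ = -8 is a root. Dividing out (λ + 8) leaves p(λ) = (λ + 8)(λ^2 + λ - 4). For λ^2 + λ - 4 the discriminant is 17. It is nonnegative but not a perfect square, so the roots are real and irrational: λ = (-1 ± sqrt(17))/2 ≈ 1.5616, -2.5616.
Thus the eigenvalues (to 4 decimals) are 1.5616 (modulus 1.5616); -2.5616 (modulus 2.5616); -8 (modulus 8). The spectral radius is the largest modulus: r(A) = 8. (Cross-check: r(A) ≤ ||A||_2 ≈ 8.8302; equality holds whenever A is normal, though it can also hold for some non-normal A.)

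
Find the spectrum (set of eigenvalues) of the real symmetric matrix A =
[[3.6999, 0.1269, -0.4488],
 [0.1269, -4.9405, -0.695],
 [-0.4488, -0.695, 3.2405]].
sigma(A) ≈ {-5, 3, 4}

A is real symmetric, so its spectrum consists of real eigenvalues. Expanding the characteristic polynomial of the displayed matrix gives
  det(λ I - A) = p(λ) = λ^3 + (-2)λ^2 + (-23)λ + (60).
Solving p(λ) = 0 yields eigenvalues ≈ -5, 3, 4. (A is shown rounded to 4 decimals, so these recover the underlying integer eigenvalues to within that precision.)
Verification: the trace of A = 2 equals the sum of eigenvalues 2, and det(A) ≈ -59.9993 matches the eigenvalue product -60.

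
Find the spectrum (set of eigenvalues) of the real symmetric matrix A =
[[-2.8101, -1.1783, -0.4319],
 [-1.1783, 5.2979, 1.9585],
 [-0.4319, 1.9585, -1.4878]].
sigma(A) ≈ {-3, -2, 6}

A is real symmetric, so its spectrum consists of real eigenvalues. Expanding the characteristic polynomial of the displayed matrix gives
  det(λ I - A) = p(λ) = λ^3 + (-1)λ^2 + (-24)λ + (-36).
Solving p(λ) = 0 yields eigenvalues ≈ -3, -2, 6. (A is shown rounded to 4 decimals, so these recover the underlying integer eigenvalues to within that precision.)
Verification: the trace of A = 1 equals the sum of eigenvalues 1, and det(A) ≈ 35.9994 matches the eigenvalue product 36.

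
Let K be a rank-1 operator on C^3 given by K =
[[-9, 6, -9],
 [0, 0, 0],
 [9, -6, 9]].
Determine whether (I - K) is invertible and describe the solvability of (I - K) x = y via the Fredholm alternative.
(I - K) is invertible (det(I - K) = 1 ≠ 0), so for every y in C^3 the equation (I - K) x = y has a unique solution.

K has rank 1, so it is an outer product K = u v^T: every row of K is a multiple of one row vector. Reading off the entries, u = (3, 0, -3) and v = (-3, 2, -3) (row i of K equals u_i·v^T). A rank-one matrix u v^T satisfies K u = u (v·u) and kills the (2)-dimensional subspace v^⊥, so its characteristic polynomial is lambda^2 (lambda - v·u) with v·u = tr K = 0. Hence the eigenvalues of I - K are 1 (multiplicity 2) and 1 - (0) = 1, so det(I - K) = 1. (Direct check: I - K =
[[10, -6, 9],
 [0, 1, 0],
 [-9, 6, -8]]
has determinant 1.) The finite-dimensional Fredholm alternative says: either (I - K) is invertible, or ker(I - K) ≠ {0} and then range(I - K) = ker((I - K)^*)^⊥, with dim ker(I - K) = dim ker((I - K)^*). Since det(I - K) ≠ 0, 1 is not an eigenvalue of K and ker(I - K) = {0}, so we are in the first case: for every y there is a unique x = (I - K)^(-1) y. Explicitly, by the Sherman–Morrison formula, (I - u v^T)^(-1) = I + u v^T/(1 - v·u), i.e. (I - K)^(-1) = I + K.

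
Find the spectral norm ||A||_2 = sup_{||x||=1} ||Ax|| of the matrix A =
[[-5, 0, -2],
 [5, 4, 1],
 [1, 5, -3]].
||A||_2 ≈ 8.4615 (= sqrt(largest eigenvalue of A^T A))

||A||_2 = sigma_max(A) = sqrt(lambda_max(A^T A)). Form the symmetric matrix M = A^T A =
[[51, 25, 12],
 [25, 41, -11],
 [12, -11, 14]].
Its characteristic polynomial (trace, sum of principal 2x2 minors, determinant of M give the coefficients) is
  p(λ) = det(λ I - M) = λ^3 - 106λ^2 + 2489λ - 1849.
No integer candidate from the rational root theorem (±divisors of 1849) is a root, so the roots are irrational. The cubic discriminant is Δ = 7809616105 > 0, so there are three distinct real roots. p(0) = -1849 and p(1) = 535 have opposite signs, so a root lies in (0, 1); Newton's method refines it to λ ≈ 0.7678. p(33) = 791 and p(34) = -455 have opposite signs, so a root lies in (33, 34); Newton's method refines it to λ ≈ 33.6358. p(71) = -1565 and p(72) = 1103 have opposite signs, so a root lies in (71, 72); Newton's method refines it to λ ≈ 71.5964. Check (Vieta): the three roots sum to 106, matching tr M = 106.
So the eigenvalues of A^T A are ≈ 0.7678, 33.6358, 71.5964 (all ≥ 0, as they must be for A^T A). The largest is λ_max ≈ 71.5964, hence ||A||_2 = sqrt(λ_max) ≈ 8.4615.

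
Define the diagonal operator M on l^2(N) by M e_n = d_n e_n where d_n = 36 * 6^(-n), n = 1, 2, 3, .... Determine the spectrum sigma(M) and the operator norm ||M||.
sigma(M) = {36 * 6^(-n) : n ≥ 1} ∪ {0}; ||M|| = 6

A bounded diagonal operator on l^2 with diagonal entries d_n has spectrum equal to the closure of {d_n : n ≥ 1}: every d_n is an eigenvalue (with eigenvector e_n), so {d_n} ⊂ sigma(M); the spectrum is closed, so its closure is too; and for lambda not in the closure, (M - lambda I) has bounded inverse (the diagonal entries 1/(d_n - lambda) are bounded). For our sequence d_n = 36 * 6^(-n), n = 1, 2, 3, ...:
  - {d_n} = {36 * 6^(-n) : n ≥ 1}; the only limit point is 0
  - closure = {36 * 6^(-n) : n ≥ 1} ∪ {0}
For the norm: a diagonal operator has ||M|| = sup_n |d_n|. Here d_n = 36 * 6^(-n) is positive and decreasing, so sup_n |d_n| = d_1 = 36/6 = 6. So ||M|| = 6.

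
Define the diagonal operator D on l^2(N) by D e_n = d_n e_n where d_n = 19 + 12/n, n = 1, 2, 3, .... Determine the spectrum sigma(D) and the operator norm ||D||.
sigma(D) = {19 + 12/n : n ≥ 1} ∪ {19}; ||D|| = 31

A bounded diagonal operator on l^2 with diagonal entries d_n has spectrum equal to the closure of {d_n : n ≥ 1}: every d_n is an eigenvalue (with eigenvector e_n), so {d_n} ⊂ sigma(D); the spectrum is closed, so its closure is too; and for lambda not in the closure, (D - lambda I) has bounded inverse (the diagonal entries 1/(d_n - lambda) are bounded). For our sequence d_n = 19 + 12/n, n = 1, 2, 3, ...:
  - {d_n} = {19 + 12/n : n ≥ 1}; the only limit point is 19
  - closure = {19 + 12/n : n ≥ 1} ∪ {19}
For the norm: a diagonal operator has ||D|| = sup_n |d_n|. Here d_n = 19 + 12/n is positive and decreasing, so sup_n |d_n| = d_1 = 19 + 12 = 31. So ||D|| = 31.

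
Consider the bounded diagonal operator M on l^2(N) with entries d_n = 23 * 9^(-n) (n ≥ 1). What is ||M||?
||M|| = 23/9 (attained at n = 1)

For M diagonal, ||M|| = sup_n |d_n|. The sequence d_n = 23 * 9^(-n) is positive and strictly decreasing (ratio 9^(-1) < 1), so the supremum is d_1 = 23/9. Hence ||M|| = 23/9.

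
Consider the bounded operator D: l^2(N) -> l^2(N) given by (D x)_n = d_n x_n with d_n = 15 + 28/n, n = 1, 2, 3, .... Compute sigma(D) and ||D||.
sigma(D) = {15 + 28/n : n ≥ 1} ∪ {15}; ||D|| = 43

A bounded diagonal operator on l^2 with diagonal entries d_n has spectrum equal to the closure of {d_n : n ≥ 1}: every d_n is an eigenvalue (with eigenvector e_n), so {d_n} ⊂ sigma(D); the spectrum is closed, so its closure is too; and for lambda not in the closure, (D - lambda I) has bounded inverse (the diagonal entries 1/(d_n - lambda) are bounded). For our sequence d_n = 15 + 28/n, n = 1, 2, 3, ...:
  - {d_n} = {15 + 28/n : n ≥ 1}; the only limit point is 15
  - closure = {15 + 28/n : n ≥ 1} ∪ {15}
For the norm: a diagonal operator has ||D|| = sup_n |d_n|. Here d_n = 15 + 28/n is positive and decreasing, so sup_n |d_n| = d_1 = 15 + 28 = 43. So ||D|| = 43.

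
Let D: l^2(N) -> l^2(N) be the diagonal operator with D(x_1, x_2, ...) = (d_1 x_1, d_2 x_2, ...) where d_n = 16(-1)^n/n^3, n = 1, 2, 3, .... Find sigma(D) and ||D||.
sigma(D) = {16(-1)^n/n^3 : n ≥ 1} ∪ {0}; ||D|| = 16

A bounded diagonal operator on l^2 with diagonal entries d_n has spectrum equal to the closure of {d_n : n ≥ 1}: every d_n is an eigenvalue (with eigenvector e_n), so {d_n} ⊂ sigma(D); the spectrum is closed, so its closure is too; and for lambda not in the closure, (D - lambda I) has bounded inverse (the diagonal entries 1/(d_n - lambda) are bounded). For our sequence d_n = 16(-1)^n/n^3, n = 1, 2, 3, ...:
  - {d_n} = {16(-1)^n/n^3 : n ≥ 1}; the only limit point is 0
  - closure = {16(-1)^n/n^3 : n ≥ 1} ∪ {0}
For the norm: a diagonal operator has ||D|| = sup_n |d_n|. Here |d_n| = 16/n^3 is decreasing, so sup_n |d_n| = |d_1| = 16. So ||D|| = 16.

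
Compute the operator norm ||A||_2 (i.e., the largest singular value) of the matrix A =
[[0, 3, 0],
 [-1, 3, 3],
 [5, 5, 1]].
||A||_2 ≈ 7.8274 (= sqrt(largest eigenvalue of A^T A))

||A||_2 = sigma_max(A) = sqrt(lambda_max(A^T A)). Form the symmetric matrix M = A^T A =
[[26, 22, 2],
 [22, 43, 14],
 [2, 14, 10]].
Its characteristic polynomial (trace, sum of principal 2x2 minors, determinant of M give the coefficients) is
  p(λ) = det(λ I - M) = λ^3 - 79λ^2 + 1124λ - 2304.
No integer candidate from the rational root theorem (±divisors of 2304) is a root, so the roots are irrational. The cubic discriminant is Δ = 1199964176 > 0, so there are three distinct real roots. p(2) = -364 and p(3) = 384 have opposite signs, so a root lies in (2, 3); Newton's method refines it to λ ≈ 2.4629. p(15) = 156 and p(16) = -448 have opposite signs, so a root lies in (15, 16); Newton's method refines it to λ ≈ 15.2689. p(61) = -718 and p(62) = 2036 have opposite signs, so a root lies in (61, 62); Newton's method refines it to λ ≈ 61.2682. Check (Vieta): the three roots sum to 79, matching tr M = 79.
So the eigenvalues of A^T A are ≈ 2.4629, 15.2689, 61.2682 (all ≥ 0, as they must be for A^T A). The largest is λ_max ≈ 61.2682, hence ||A||_2 = sqrt(λ_max) ≈ 7.8274.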